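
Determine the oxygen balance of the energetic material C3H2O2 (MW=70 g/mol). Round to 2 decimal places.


OB = -1600 * (2C + H/2 - O) / MW
Inner = 2*3 + 2/2 - 2 = 5.00
OB = -1600 * 5.00 / 70 = -114.29%


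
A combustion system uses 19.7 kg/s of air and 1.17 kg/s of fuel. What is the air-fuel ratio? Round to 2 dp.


AFR = m_air / m_fuel
AFR = 19.7 / 1.17 = 16.84


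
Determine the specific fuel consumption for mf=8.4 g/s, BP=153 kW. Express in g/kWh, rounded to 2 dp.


SFC = (mf / BP) * 3600
Rate = 8.4 / 153 = 0.054902 g/(s*kW)
SFC = 0.054902 * 3600 = 197.65 g/kWh


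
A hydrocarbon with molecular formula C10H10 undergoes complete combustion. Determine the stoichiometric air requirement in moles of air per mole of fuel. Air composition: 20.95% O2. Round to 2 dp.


Balanced combustion: C10H10 + 12.5 O2 -> 10 CO2 + 5 H2O
O2 needed = C + H/4 = 10 + 10/4 = 12.50 moles
Air moles = O2 / 0.2095 = 12.50 / 0.2095 = 59.67 moles air


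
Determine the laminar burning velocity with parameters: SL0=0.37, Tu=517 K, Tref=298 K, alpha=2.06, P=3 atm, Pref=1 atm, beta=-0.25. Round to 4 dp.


SL = SL0 * (Tu/Tref)^alpha * (P/Pref)^beta
T ratio = 517/298 = 1.73489933
(T ratio)^alpha = 1.73489933^2.06 = 3.111036
(P/Pref)^beta = 3^(-0.25) = 0.759836
SL = 0.37 * 3.111036 * 0.759836 = 0.8746 m/s


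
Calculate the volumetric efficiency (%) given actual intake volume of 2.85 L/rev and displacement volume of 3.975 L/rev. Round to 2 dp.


eta_v = (V_actual / V_disp) * 100
Ratio = 2.85 / 3.975 = 0.7170
eta_v = 0.7170 * 100 = 71.70%


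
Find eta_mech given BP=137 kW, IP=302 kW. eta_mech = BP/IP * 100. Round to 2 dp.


eta_mech = (BP / IP) * 100
Ratio = 137 / 302 = 0.4536
eta_mech = 0.4536 * 100 = 45.36%


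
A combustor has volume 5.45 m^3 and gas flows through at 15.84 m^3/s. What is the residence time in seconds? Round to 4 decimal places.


tau = V / Q_flow
tau = 5.45 / 15.84 = 0.3441 s


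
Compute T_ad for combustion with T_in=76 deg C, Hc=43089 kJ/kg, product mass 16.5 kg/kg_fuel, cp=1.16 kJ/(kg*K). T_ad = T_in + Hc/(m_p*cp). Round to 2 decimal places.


T_ad = T_in + Hc / (m_p * cp)
Denominator = 16.5 * 1.16 = 19.1400
Temperature rise = 43089 / 19.1400 = 2251.25 K
T_ad = 76 + 2251.25 = 2327.25 deg C


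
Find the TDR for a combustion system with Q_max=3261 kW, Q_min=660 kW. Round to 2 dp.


TDR = Q_max / Q_min
TDR = 3261 / 660 = 4.94


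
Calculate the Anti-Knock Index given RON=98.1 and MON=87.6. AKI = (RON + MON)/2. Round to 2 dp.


AKI = (RON + MON) / 2
AKI = (98.1 + 87.6) / 2
AKI = 185.7 / 2 = 92.85


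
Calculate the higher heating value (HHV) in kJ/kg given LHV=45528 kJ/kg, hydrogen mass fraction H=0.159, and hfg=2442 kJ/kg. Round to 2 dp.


HHV = LHV + hfg * 9 * H
Water addition = 2442 * 9 * 0.159 = 3494.502 kJ/kg
HHV = 45528 + 3494.502 = 49022.50 kJ/kg


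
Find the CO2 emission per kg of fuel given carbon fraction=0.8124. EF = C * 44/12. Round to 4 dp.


EF = C_frac * (M_CO2 / M_C)
EF = 0.8124 * (44/12)
EF = 0.8124 * 3.666667 = 2.9788 kg_CO2/kg_fuel


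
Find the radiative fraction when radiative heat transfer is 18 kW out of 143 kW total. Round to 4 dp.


f_rad = Q_rad / Q_total
f_rad = 18 / 143 = 0.1259


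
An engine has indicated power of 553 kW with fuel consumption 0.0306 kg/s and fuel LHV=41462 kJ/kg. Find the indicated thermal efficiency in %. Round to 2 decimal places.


eta_ith = (IP / (mf * LHV)) * 100
Denominator = 0.0306 * 41462 = 1268.7372 kW
eta_ith = (553 / 1268.7372) * 100 = 43.59%


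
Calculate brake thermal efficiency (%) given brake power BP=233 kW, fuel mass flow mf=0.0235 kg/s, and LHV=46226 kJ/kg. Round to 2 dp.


eta_BTE = (BP / (mf * LHV)) * 100
Denominator = 0.0235 * 46226 = 1086.3110 kW
eta_BTE = (233 / 1086.3110) * 100 = 21.45%


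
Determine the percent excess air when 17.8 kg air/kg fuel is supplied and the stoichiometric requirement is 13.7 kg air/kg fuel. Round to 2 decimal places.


Excess air = actual - stoichiometric = 17.8 - 13.7 = 4.10 kg/kg fuel
Excess air % = (excess / stoich) * 100 = (4.10 / 13.7) * 100 = 29.93%


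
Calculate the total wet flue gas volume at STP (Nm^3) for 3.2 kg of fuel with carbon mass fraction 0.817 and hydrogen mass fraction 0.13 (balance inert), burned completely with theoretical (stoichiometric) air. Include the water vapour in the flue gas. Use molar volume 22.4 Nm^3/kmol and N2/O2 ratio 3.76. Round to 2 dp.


Per kg fuel: CO2 = (C/12 kmol)*22.4 = (0.817/12)*22.4 = 1.52507 Nm^3
Per kg fuel: H2O = (H/2 kmol)*22.4 = (0.13/2)*22.4 = 1.45600 Nm^3
O2 needed per kg fuel = C/12 + H/4 = 0.817/12 + 0.13/4 = 0.10058333 kmol
Per kg fuel: N2 = O2*3.76*22.4 = 0.10058333*3.76*22.4 = 8.47153 Nm^3
Total per kg = 1.52507 + 1.45600 + 8.47153 = 11.45260 Nm^3
Total = 11.45260 * 3.2 = 36.65 Nm^3


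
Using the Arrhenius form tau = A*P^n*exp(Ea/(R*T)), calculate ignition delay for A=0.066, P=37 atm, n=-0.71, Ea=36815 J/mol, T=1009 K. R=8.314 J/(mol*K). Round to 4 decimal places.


tau = A * P^n * exp(Ea/(R*T))
P^n = 37^(-0.71) = 0.07701526
Ea/(R*T) = 36815/(8.314*1009) = 4.388576
exp(Ea/(R*T)) = 80.525664
tau = 0.066 * 0.07701526 * 80.525664 = 0.4093 ms


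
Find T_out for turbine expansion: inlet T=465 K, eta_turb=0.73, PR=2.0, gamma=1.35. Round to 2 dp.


T_out = T_in * (1 - eta * (1 - PR^(-(gamma-1)/gamma)))
Exponent = -(1.35-1)/1.35 = -0.25925926
PR^exp = 2.0^(-0.25925926) = 0.83551680
Factor = 1 - 0.73*(1 - 0.83551680) = 0.87992726
T_out = 465 * 0.87992726 = 409.17 K


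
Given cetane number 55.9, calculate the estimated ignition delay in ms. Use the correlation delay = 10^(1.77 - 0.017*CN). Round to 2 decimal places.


delay = 10^(1.77 - 0.017*CN)
Exponent = 1.77 - 0.017*55.9 = 0.8197
delay = 10^0.8197 = 6.60 ms


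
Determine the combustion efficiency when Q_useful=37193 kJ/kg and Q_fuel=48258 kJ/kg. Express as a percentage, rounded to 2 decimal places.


Efficiency = (Q_useful / Q_fuel) * 100
Efficiency = (37193 / 48258) * 100
Efficiency = 0.7707 * 100 = 77.07%


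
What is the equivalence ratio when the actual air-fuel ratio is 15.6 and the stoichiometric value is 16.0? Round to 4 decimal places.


phi = AFR_stoich / AFR_actual
phi = 16.0 / 15.6 = 1.0256


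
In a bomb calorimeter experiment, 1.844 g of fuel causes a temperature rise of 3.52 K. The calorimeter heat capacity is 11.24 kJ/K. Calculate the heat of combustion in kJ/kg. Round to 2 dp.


Hc = C_cal * delta_T / m_fuel
Q_released = 11.24 * 3.52 = 39.5648 kJ
m_fuel = 1.844 g = 1.844/1000 kg = 0.001844 kg
Hc = 39.5648 / 0.001844 = 21455.97 kJ/kg


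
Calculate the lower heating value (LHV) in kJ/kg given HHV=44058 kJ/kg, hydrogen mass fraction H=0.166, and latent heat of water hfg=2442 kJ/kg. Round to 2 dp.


LHV = HHV - hfg * 9 * H
Water correction = 2442 * 9 * 0.166 = 3648.348 kJ/kg
LHV = 44058 - 3648.348 = 40409.65 kJ/kg


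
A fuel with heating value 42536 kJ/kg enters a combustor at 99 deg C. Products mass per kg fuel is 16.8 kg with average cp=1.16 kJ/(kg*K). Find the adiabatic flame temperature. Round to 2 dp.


T_ad = T_in + Hc / (m_p * cp)
Denominator = 16.8 * 1.16 = 19.4880
Temperature rise = 42536 / 19.4880 = 2182.68 K
T_ad = 99 + 2182.68 = 2281.68 deg C


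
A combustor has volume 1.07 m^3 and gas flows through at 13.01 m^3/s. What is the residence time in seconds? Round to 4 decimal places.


tau = V / Q_flow
tau = 1.07 / 13.01 = 0.0822 s


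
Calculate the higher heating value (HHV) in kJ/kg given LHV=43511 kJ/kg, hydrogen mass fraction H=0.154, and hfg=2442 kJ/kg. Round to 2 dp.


HHV = LHV + hfg * 9 * H
Water addition = 2442 * 9 * 0.154 = 3384.612 kJ/kg
HHV = 43511 + 3384.612 = 46895.61 kJ/kg


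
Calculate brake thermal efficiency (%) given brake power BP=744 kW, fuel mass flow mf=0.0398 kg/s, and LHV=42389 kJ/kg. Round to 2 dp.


eta_BTE = (BP / (mf * LHV)) * 100
Denominator = 0.0398 * 42389 = 1687.0822 kW
eta_BTE = (744 / 1687.0822) * 100 = 44.10%


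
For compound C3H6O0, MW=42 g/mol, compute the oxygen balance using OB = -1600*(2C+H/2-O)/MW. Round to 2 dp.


OB = -1600 * (2C + H/2 - O) / MW
Inner = 2*3 + 6/2 - 0 = 9.00
OB = -1600 * 9.00 / 42 = -342.86%


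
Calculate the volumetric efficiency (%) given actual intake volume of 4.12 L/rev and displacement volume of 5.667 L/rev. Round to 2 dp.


eta_v = (V_actual / V_disp) * 100
Ratio = 4.12 / 5.667 = 0.7270
eta_v = 0.7270 * 100 = 72.70%


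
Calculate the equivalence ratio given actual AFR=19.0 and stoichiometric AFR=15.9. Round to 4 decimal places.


phi = AFR_stoich / AFR_actual
phi = 15.9 / 19.0 = 0.8368


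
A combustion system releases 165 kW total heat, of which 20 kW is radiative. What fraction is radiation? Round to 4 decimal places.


f_rad = Q_rad / Q_total
f_rad = 20 / 165 = 0.1212


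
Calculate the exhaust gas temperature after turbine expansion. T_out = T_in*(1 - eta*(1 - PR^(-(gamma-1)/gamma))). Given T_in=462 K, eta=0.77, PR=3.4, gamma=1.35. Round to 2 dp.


T_out = T_in * (1 - eta * (1 - PR^(-(gamma-1)/gamma)))
Exponent = -(1.35-1)/1.35 = -0.25925926
PR^exp = 3.4^(-0.25925926) = 0.72813041
Factor = 1 - 0.77*(1 - 0.72813041) = 0.79066042
T_out = 462 * 0.79066042 = 365.29 K


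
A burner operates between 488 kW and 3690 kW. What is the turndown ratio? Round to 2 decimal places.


TDR = Q_max / Q_min
TDR = 3690 / 488 = 7.56


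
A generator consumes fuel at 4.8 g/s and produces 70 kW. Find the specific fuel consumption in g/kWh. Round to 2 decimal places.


SFC = (mf / BP) * 3600
Rate = 4.8 / 70 = 0.068571 g/(s*kW)
SFC = 0.068571 * 3600 = 246.86 g/kWh


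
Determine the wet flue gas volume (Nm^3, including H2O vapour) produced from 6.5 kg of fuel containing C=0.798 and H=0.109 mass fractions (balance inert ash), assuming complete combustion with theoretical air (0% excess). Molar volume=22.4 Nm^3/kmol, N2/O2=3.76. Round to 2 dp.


Per kg fuel: CO2 = (C/12 kmol)*22.4 = (0.798/12)*22.4 = 1.48960 Nm^3
Per kg fuel: H2O = (H/2 kmol)*22.4 = (0.109/2)*22.4 = 1.22080 Nm^3
O2 needed per kg fuel = C/12 + H/4 = 0.798/12 + 0.109/4 = 0.09375000 kmol
Per kg fuel: N2 = O2*3.76*22.4 = 0.09375000*3.76*22.4 = 7.89600 Nm^3
Total per kg = 1.48960 + 1.22080 + 7.89600 = 10.60640 Nm^3
Total = 10.60640 * 6.5 = 68.94 Nm^3


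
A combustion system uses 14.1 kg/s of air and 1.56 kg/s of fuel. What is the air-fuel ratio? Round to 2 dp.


AFR = m_air / m_fuel
AFR = 14.1 / 1.56 = 9.04


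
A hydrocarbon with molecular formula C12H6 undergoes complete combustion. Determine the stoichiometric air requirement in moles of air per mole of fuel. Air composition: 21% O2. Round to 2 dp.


Balanced combustion: C12H6 + 13.5 O2 -> 12 CO2 + 3 H2O
O2 needed = C + H/4 = 12 + 6/4 = 13.50 moles
Air moles = O2 / 0.21 = 13.50 / 0.21 = 64.29 moles air


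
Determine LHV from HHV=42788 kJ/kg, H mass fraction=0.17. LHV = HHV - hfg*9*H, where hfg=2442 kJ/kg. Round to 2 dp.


LHV = HHV - hfg * 9 * H
Water correction = 2442 * 9 * 0.17 = 3736.260 kJ/kg
LHV = 42788 - 3736.260 = 39051.74 kJ/kg


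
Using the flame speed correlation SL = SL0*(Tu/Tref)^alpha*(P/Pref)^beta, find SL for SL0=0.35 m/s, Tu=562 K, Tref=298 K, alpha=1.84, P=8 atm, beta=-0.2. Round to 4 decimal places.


SL = SL0 * (Tu/Tref)^alpha * (P/Pref)^beta
T ratio = 562/298 = 1.88590604
(T ratio)^alpha = 1.88590604^1.84 = 3.213342
(P/Pref)^beta = 8^(-0.2) = 0.659754
SL = 0.35 * 3.213342 * 0.659754 = 0.7420 m/s


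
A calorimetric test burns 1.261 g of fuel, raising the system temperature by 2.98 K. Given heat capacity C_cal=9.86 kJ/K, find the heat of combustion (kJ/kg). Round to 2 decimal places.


Hc = C_cal * delta_T / m_fuel
Q_released = 9.86 * 2.98 = 29.3828 kJ
m_fuel = 1.261 g = 1.261/1000 kg = 0.001261 kg
Hc = 29.3828 / 0.001261 = 23301.19 kJ/kg


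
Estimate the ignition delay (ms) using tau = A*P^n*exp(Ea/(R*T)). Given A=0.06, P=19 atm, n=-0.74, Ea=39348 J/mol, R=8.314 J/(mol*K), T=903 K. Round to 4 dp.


tau = A * P^n * exp(Ea/(R*T))
P^n = 19^(-0.74) = 0.11316766
Ea/(R*T) = 39348/(8.314*903) = 5.241130
exp(Ea/(R*T)) = 188.883329
tau = 0.06 * 0.11316766 * 188.883329 = 1.2825 ms


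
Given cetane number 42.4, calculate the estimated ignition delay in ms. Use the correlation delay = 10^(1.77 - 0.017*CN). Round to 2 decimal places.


delay = 10^(1.77 - 0.017*CN)
Exponent = 1.77 - 0.017*42.4 = 1.0492
delay = 10^1.0492 = 11.20 ms


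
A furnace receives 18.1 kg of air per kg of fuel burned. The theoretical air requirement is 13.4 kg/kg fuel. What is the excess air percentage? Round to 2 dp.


Excess air = actual - stoichiometric = 18.1 - 13.4 = 4.70 kg/kg fuel
Excess air % = (excess / stoich) * 100 = (4.70 / 13.4) * 100 = 35.07%


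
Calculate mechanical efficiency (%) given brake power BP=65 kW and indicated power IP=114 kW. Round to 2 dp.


eta_mech = (BP / IP) * 100
Ratio = 65 / 114 = 0.5702
eta_mech = 0.5702 * 100 = 57.02%


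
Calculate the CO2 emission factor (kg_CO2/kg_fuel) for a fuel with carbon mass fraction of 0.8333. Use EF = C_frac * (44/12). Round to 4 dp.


EF = C_frac * (M_CO2 / M_C)
EF = 0.8333 * (44/12)
EF = 0.8333 * 3.666667 = 3.0554 kg_CO2/kg_fuel


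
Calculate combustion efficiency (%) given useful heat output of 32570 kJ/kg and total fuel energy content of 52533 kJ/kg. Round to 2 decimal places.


Efficiency = (Q_useful / Q_fuel) * 100
Efficiency = (32570 / 52533) * 100
Efficiency = 0.6200 * 100 = 62.00%


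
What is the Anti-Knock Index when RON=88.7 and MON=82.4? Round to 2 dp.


AKI = (RON + MON) / 2
AKI = (88.7 + 82.4) / 2
AKI = 171.1 / 2 = 85.55


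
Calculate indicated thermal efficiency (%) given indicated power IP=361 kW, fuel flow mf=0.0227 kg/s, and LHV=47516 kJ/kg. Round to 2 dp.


eta_ith = (IP / (mf * LHV)) * 100
Denominator = 0.0227 * 47516 = 1078.6132 kW
eta_ith = (361 / 1078.6132) * 100 = 33.47%


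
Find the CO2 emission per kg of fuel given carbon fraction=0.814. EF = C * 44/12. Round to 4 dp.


EF = C_frac * (M_CO2 / M_C)
EF = 0.814 * (44/12)
EF = 0.814 * 3.666667 = 2.9847 kg_CO2/kg_fuel


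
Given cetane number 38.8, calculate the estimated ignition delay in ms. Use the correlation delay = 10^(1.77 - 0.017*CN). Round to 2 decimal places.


delay = 10^(1.77 - 0.017*CN)
Exponent = 1.77 - 0.017*38.8 = 1.1104
delay = 10^1.1104 = 12.89 ms


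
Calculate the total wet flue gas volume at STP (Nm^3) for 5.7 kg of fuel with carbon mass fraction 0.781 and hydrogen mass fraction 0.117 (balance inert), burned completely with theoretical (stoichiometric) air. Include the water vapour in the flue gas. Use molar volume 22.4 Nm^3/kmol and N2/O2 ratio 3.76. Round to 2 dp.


Per kg fuel: CO2 = (C/12 kmol)*22.4 = (0.781/12)*22.4 = 1.45787 Nm^3
Per kg fuel: H2O = (H/2 kmol)*22.4 = (0.117/2)*22.4 = 1.31040 Nm^3
O2 needed per kg fuel = C/12 + H/4 = 0.781/12 + 0.117/4 = 0.09433333 kmol
Per kg fuel: N2 = O2*3.76*22.4 = 0.09433333*3.76*22.4 = 7.94513 Nm^3
Total per kg = 1.45787 + 1.31040 + 7.94513 = 10.71340 Nm^3
Total = 10.71340 * 5.7 = 61.07 Nm^3


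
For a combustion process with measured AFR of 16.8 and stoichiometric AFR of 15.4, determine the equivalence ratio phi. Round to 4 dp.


phi = AFR_stoich / AFR_actual
phi = 15.4 / 16.8 = 0.9167


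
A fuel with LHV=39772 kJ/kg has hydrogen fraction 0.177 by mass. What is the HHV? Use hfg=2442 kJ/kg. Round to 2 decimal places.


HHV = LHV + hfg * 9 * H
Water addition = 2442 * 9 * 0.177 = 3890.106 kJ/kg
HHV = 39772 + 3890.106 = 43662.11 kJ/kg


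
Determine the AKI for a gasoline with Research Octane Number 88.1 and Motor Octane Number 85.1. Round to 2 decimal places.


AKI = (RON + MON) / 2
AKI = (88.1 + 85.1) / 2
AKI = 173.2 / 2 = 86.60


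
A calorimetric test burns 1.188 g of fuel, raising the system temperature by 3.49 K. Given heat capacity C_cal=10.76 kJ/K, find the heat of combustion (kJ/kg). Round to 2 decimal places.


Hc = C_cal * delta_T / m_fuel
Q_released = 10.76 * 3.49 = 37.5524 kJ
m_fuel = 1.188 g = 1.188/1000 kg = 0.001188 kg
Hc = 37.5524 / 0.001188 = 31609.76 kJ/kg


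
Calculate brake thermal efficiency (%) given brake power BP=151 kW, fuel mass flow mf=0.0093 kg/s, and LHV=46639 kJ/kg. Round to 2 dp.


eta_BTE = (BP / (mf * LHV)) * 100
Denominator = 0.0093 * 46639 = 433.7427 kW
eta_BTE = (151 / 433.7427) * 100 = 34.81%


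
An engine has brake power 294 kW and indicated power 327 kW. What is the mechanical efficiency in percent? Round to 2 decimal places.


eta_mech = (BP / IP) * 100
Ratio = 294 / 327 = 0.8991
eta_mech = 0.8991 * 100 = 89.91%


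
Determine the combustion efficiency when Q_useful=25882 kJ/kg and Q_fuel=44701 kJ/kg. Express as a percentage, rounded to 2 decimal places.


Efficiency = (Q_useful / Q_fuel) * 100
Efficiency = (25882 / 44701) * 100
Efficiency = 0.5790 * 100 = 57.90%


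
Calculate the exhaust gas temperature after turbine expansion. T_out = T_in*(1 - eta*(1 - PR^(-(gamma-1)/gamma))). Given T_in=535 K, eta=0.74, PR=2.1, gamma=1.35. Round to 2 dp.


T_out = T_in * (1 - eta * (1 - PR^(-(gamma-1)/gamma)))
Exponent = -(1.35-1)/1.35 = -0.25925926
PR^exp = 2.1^(-0.25925926) = 0.82501466
Factor = 1 - 0.74*(1 - 0.82501466) = 0.87051085
T_out = 535 * 0.87051085 = 465.72 K


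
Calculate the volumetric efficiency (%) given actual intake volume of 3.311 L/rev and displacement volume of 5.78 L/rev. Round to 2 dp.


eta_v = (V_actual / V_disp) * 100
Ratio = 3.311 / 5.78 = 0.5728
eta_v = 0.5728 * 100 = 57.28%


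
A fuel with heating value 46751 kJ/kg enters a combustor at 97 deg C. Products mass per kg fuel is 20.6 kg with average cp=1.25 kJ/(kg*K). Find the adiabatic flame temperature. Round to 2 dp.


T_ad = T_in + Hc / (m_p * cp)
Denominator = 20.6 * 1.25 = 25.7500
Temperature rise = 46751 / 25.7500 = 1815.57 K
T_ad = 97 + 1815.57 = 1912.57 deg C


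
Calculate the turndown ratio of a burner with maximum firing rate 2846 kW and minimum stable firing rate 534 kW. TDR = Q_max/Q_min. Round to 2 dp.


TDR = Q_max / Q_min
TDR = 2846 / 534 = 5.33


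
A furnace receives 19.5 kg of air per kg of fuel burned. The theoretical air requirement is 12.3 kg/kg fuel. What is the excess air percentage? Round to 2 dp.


Excess air = actual - stoichiometric = 19.5 - 12.3 = 7.20 kg/kg fuel
Excess air % = (excess / stoich) * 100 = (7.20 / 12.3) * 100 = 58.54%


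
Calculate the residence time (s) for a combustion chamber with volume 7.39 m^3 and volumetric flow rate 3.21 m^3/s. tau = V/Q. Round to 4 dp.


tau = V / Q_flow
tau = 7.39 / 3.21 = 2.3022 s


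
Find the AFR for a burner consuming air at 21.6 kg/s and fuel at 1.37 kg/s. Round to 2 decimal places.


AFR = m_air / m_fuel
AFR = 21.6 / 1.37 = 15.77


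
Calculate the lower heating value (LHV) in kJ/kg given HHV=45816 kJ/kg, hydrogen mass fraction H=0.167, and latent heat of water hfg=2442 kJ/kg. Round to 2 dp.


LHV = HHV - hfg * 9 * H
Water correction = 2442 * 9 * 0.167 = 3670.326 kJ/kg
LHV = 45816 - 3670.326 = 42145.67 kJ/kg


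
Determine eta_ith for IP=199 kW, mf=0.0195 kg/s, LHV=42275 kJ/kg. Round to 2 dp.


eta_ith = (IP / (mf * LHV)) * 100
Denominator = 0.0195 * 42275 = 824.3625 kW
eta_ith = (199 / 824.3625) * 100 = 24.14%


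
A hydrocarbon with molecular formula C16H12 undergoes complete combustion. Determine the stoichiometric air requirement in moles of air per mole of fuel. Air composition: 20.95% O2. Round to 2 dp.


Balanced combustion: C16H12 + 19 O2 -> 16 CO2 + 6 H2O
O2 needed = C + H/4 = 16 + 12/4 = 19.00 moles
Air moles = O2 / 0.2095 = 19.00 / 0.2095 = 90.69 moles air


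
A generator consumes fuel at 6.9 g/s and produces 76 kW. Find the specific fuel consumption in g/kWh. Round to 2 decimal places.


SFC = (mf / BP) * 3600
Rate = 6.9 / 76 = 0.090789 g/(s*kW)
SFC = 0.090789 * 3600 = 326.84 g/kWh


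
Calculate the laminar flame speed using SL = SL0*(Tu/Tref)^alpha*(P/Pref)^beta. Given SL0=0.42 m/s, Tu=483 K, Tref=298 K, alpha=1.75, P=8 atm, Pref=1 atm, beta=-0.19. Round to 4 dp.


SL = SL0 * (Tu/Tref)^alpha * (P/Pref)^beta
T ratio = 483/298 = 1.62080537
(T ratio)^alpha = 1.62080537^1.75 = 2.328247
(P/Pref)^beta = 8^(-0.19) = 0.673617
SL = 0.42 * 2.328247 * 0.673617 = 0.6587 m/s


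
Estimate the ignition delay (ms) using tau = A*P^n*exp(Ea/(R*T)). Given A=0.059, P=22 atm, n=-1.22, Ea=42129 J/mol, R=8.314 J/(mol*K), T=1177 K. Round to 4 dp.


tau = A * P^n * exp(Ea/(R*T))
P^n = 22^(-1.22) = 0.02302737
Ea/(R*T) = 42129/(8.314*1177) = 4.305213
exp(Ea/(R*T)) = 74.085012
tau = 0.059 * 0.02302737 * 74.085012 = 0.1007 ms


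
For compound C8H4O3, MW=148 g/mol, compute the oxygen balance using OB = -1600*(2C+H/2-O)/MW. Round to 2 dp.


OB = -1600 * (2C + H/2 - O) / MW
Inner = 2*8 + 4/2 - 3 = 15.00
OB = -1600 * 15.00 / 148 = -162.16%


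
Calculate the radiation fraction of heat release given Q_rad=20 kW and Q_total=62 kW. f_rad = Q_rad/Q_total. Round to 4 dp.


f_rad = Q_rad / Q_total
f_rad = 20 / 62 = 0.3226


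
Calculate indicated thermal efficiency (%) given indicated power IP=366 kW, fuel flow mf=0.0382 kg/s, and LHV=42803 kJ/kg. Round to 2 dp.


eta_ith = (IP / (mf * LHV)) * 100
Denominator = 0.0382 * 42803 = 1635.0746 kW
eta_ith = (366 / 1635.0746) * 100 = 22.38%


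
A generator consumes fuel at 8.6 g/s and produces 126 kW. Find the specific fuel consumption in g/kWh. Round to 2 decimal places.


SFC = (mf / BP) * 3600
Rate = 8.6 / 126 = 0.068254 g/(s*kW)
SFC = 0.068254 * 3600 = 245.71 g/kWh


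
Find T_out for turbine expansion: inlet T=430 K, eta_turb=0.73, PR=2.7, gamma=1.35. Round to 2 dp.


T_out = T_in * (1 - eta * (1 - PR^(-(gamma-1)/gamma)))
Exponent = -(1.35-1)/1.35 = -0.25925926
PR^exp = 2.7^(-0.25925926) = 0.77297411
Factor = 1 - 0.73*(1 - 0.77297411) = 0.83427110
T_out = 430 * 0.83427110 = 358.74 K


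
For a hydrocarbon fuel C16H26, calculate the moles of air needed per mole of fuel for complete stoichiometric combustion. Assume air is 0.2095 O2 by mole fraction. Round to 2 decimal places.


Balanced combustion: C16H26 + 22.5 O2 -> 16 CO2 + 13 H2O
O2 needed = C + H/4 = 16 + 26/4 = 22.50 moles
Air moles = O2 / 0.2095 = 22.50 / 0.2095 = 107.40 moles air


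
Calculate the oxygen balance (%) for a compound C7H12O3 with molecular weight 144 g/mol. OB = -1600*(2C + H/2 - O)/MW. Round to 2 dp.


OB = -1600 * (2C + H/2 - O) / MW
Inner = 2*7 + 12/2 - 3 = 17.00
OB = -1600 * 17.00 / 144 = -188.89%


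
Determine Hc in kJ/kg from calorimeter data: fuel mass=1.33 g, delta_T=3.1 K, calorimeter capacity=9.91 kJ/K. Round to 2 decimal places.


Hc = C_cal * delta_T / m_fuel
Q_released = 9.91 * 3.1 = 30.7210 kJ
m_fuel = 1.33 g = 1.33/1000 kg = 0.001330 kg
Hc = 30.7210 / 0.001330 = 23098.50 kJ/kg


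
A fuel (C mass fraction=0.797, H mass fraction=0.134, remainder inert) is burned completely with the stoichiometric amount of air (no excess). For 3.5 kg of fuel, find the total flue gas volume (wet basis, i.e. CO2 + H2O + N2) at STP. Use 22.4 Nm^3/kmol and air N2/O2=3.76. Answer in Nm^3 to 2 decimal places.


Per kg fuel: CO2 = (C/12 kmol)*22.4 = (0.797/12)*22.4 = 1.48773 Nm^3
Per kg fuel: H2O = (H/2 kmol)*22.4 = (0.134/2)*22.4 = 1.50080 Nm^3
O2 needed per kg fuel = C/12 + H/4 = 0.797/12 + 0.134/4 = 0.09991667 kmol
Per kg fuel: N2 = O2*3.76*22.4 = 0.09991667*3.76*22.4 = 8.41538 Nm^3
Total per kg = 1.48773 + 1.50080 + 8.41538 = 11.40391 Nm^3
Total = 11.40391 * 3.5 = 39.91 Nm^3


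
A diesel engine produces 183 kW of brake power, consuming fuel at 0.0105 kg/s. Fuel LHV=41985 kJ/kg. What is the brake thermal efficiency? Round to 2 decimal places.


eta_BTE = (BP / (mf * LHV)) * 100
Denominator = 0.0105 * 41985 = 440.8425 kW
eta_BTE = (183 / 440.8425) * 100 = 41.51%


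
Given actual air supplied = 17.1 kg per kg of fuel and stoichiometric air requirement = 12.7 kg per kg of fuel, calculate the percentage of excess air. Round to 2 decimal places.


Excess air = actual - stoichiometric = 17.1 - 12.7 = 4.40 kg/kg fuel
Excess air % = (excess / stoich) * 100 = (4.40 / 12.7) * 100 = 34.65%


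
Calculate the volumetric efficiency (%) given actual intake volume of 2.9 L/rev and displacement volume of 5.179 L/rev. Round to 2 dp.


eta_v = (V_actual / V_disp) * 100
Ratio = 2.9 / 5.179 = 0.5600
eta_v = 0.5600 * 100 = 56.00%


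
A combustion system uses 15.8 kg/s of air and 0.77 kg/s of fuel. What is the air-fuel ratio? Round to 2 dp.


AFR = m_air / m_fuel
AFR = 15.8 / 0.77 = 20.52


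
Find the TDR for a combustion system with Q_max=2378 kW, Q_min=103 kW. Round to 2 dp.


TDR = Q_max / Q_min
TDR = 2378 / 103 = 23.09


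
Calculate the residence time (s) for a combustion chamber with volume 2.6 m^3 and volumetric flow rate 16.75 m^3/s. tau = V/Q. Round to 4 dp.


tau = V / Q_flow
tau = 2.6 / 16.75 = 0.1552 s


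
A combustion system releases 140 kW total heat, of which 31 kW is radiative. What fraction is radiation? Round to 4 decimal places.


f_rad = Q_rad / Q_total
f_rad = 31 / 140 = 0.2214


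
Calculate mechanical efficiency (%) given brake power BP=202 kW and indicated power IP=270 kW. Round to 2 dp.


eta_mech = (BP / IP) * 100
Ratio = 202 / 270 = 0.7481
eta_mech = 0.7481 * 100 = 74.81%


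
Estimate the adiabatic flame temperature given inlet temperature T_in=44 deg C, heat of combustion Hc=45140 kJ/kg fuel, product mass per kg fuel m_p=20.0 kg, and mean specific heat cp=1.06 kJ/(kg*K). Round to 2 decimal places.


T_ad = T_in + Hc / (m_p * cp)
Denominator = 20.0 * 1.06 = 21.2000
Temperature rise = 45140 / 21.2000 = 2129.25 K
T_ad = 44 + 2129.25 = 2173.25 deg C


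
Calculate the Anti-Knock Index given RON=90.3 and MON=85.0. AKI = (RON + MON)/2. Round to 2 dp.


AKI = (RON + MON) / 2
AKI = (90.3 + 85.0) / 2
AKI = 175.3 / 2 = 87.65


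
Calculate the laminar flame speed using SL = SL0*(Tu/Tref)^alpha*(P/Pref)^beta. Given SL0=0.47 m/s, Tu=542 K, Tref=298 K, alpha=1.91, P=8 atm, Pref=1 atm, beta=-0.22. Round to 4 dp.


SL = SL0 * (Tu/Tref)^alpha * (P/Pref)^beta
T ratio = 542/298 = 1.81879195
(T ratio)^alpha = 1.81879195^1.91 = 3.134625
(P/Pref)^beta = 8^(-0.22) = 0.632878
SL = 0.47 * 3.134625 * 0.632878 = 0.9324 m/s


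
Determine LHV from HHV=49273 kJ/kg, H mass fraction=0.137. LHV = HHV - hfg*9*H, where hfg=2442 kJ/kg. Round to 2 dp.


LHV = HHV - hfg * 9 * H
Water correction = 2442 * 9 * 0.137 = 3010.986 kJ/kg
LHV = 49273 - 3010.986 = 46262.01 kJ/kg


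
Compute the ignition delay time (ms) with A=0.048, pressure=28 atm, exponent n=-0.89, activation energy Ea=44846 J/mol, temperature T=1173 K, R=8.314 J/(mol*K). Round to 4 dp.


tau = A * P^n * exp(Ea/(R*T))
P^n = 28^(-0.89) = 0.05152635
Ea/(R*T) = 44846/(8.314*1173) = 4.598495
exp(Ea/(R*T)) = 99.334664
tau = 0.048 * 0.05152635 * 99.334664 = 0.2457 ms


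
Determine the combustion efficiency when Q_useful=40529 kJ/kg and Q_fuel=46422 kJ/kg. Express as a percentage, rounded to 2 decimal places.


Efficiency = (Q_useful / Q_fuel) * 100
Efficiency = (40529 / 46422) * 100
Efficiency = 0.8731 * 100 = 87.31%


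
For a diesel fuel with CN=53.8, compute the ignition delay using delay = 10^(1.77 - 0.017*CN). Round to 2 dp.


delay = 10^(1.77 - 0.017*CN)
Exponent = 1.77 - 0.017*53.8 = 0.8554
delay = 10^0.8554 = 7.17 ms


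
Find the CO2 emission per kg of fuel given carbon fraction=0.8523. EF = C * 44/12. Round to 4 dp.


EF = C_frac * (M_CO2 / M_C)
EF = 0.8523 * (44/12)
EF = 0.8523 * 3.666667 = 3.1251 kg_CO2/kg_fuel


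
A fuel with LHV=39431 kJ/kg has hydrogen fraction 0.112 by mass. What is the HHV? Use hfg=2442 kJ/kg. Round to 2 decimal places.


HHV = LHV + hfg * 9 * H
Water addition = 2442 * 9 * 0.112 = 2461.536 kJ/kg
HHV = 39431 + 2461.536 = 41892.54 kJ/kg


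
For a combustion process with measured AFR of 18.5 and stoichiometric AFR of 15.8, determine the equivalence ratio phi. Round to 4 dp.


phi = AFR_stoich / AFR_actual
phi = 15.8 / 18.5 = 0.8541


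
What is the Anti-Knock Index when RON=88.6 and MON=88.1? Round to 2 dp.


AKI = (RON + MON) / 2
AKI = (88.6 + 88.1) / 2
AKI = 176.7 / 2 = 88.35


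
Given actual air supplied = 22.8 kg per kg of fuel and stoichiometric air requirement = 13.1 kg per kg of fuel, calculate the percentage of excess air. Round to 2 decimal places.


Excess air = actual - stoichiometric = 22.8 - 13.1 = 9.70 kg/kg fuel
Excess air % = (excess / stoich) * 100 = (9.70 / 13.1) * 100 = 74.05%


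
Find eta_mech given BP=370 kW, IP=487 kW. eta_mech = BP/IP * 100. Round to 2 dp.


eta_mech = (BP / IP) * 100
Ratio = 370 / 487 = 0.7598
eta_mech = 0.7598 * 100 = 75.98%


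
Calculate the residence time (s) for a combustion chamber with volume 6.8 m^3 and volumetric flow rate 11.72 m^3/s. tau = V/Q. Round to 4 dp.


tau = V / Q_flow
tau = 6.8 / 11.72 = 0.5802 s


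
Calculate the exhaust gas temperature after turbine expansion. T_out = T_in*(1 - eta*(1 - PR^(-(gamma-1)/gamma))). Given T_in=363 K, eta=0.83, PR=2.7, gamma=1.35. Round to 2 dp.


T_out = T_in * (1 - eta * (1 - PR^(-(gamma-1)/gamma)))
Exponent = -(1.35-1)/1.35 = -0.25925926
PR^exp = 2.7^(-0.25925926) = 0.77297411
Factor = 1 - 0.83*(1 - 0.77297411) = 0.81156851
T_out = 363 * 0.81156851 = 294.60 K


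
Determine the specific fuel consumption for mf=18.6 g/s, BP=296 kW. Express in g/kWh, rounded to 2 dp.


SFC = (mf / BP) * 3600
Rate = 18.6 / 296 = 0.062838 g/(s*kW)
SFC = 0.062838 * 3600 = 226.22 g/kWh


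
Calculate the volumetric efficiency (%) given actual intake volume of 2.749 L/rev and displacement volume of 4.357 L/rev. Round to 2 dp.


eta_v = (V_actual / V_disp) * 100
Ratio = 2.749 / 4.357 = 0.6309
eta_v = 0.6309 * 100 = 63.09%


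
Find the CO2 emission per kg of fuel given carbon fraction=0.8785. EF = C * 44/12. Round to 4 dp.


EF = C_frac * (M_CO2 / M_C)
EF = 0.8785 * (44/12)
EF = 0.8785 * 3.666667 = 3.2212 kg_CO2/kg_fuel


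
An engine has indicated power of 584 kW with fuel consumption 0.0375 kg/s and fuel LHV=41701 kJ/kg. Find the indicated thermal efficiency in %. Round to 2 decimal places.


eta_ith = (IP / (mf * LHV)) * 100
Denominator = 0.0375 * 41701 = 1563.7875 kW
eta_ith = (584 / 1563.7875) * 100 = 37.35%


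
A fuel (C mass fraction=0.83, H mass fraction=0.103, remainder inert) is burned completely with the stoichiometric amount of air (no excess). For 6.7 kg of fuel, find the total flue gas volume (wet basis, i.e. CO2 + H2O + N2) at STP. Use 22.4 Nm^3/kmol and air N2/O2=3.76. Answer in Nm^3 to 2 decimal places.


Per kg fuel: CO2 = (C/12 kmol)*22.4 = (0.83/12)*22.4 = 1.54933 Nm^3
Per kg fuel: H2O = (H/2 kmol)*22.4 = (0.103/2)*22.4 = 1.15360 Nm^3
O2 needed per kg fuel = C/12 + H/4 = 0.83/12 + 0.103/4 = 0.09491667 kmol
Per kg fuel: N2 = O2*3.76*22.4 = 0.09491667*3.76*22.4 = 7.99426 Nm^3
Total per kg = 1.54933 + 1.15360 + 7.99426 = 10.69719 Nm^3
Total = 10.69719 * 6.7 = 71.67 Nm^3


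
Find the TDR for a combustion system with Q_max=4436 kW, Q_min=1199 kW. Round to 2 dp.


TDR = Q_max / Q_min
TDR = 4436 / 1199 = 3.70


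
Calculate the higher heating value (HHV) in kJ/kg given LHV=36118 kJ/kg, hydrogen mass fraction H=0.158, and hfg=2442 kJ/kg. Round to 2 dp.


HHV = LHV + hfg * 9 * H
Water addition = 2442 * 9 * 0.158 = 3472.524 kJ/kg
HHV = 36118 + 3472.524 = 39590.52 kJ/kg


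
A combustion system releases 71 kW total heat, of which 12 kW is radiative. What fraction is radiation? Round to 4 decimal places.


f_rad = Q_rad / Q_total
f_rad = 12 / 71 = 0.1690


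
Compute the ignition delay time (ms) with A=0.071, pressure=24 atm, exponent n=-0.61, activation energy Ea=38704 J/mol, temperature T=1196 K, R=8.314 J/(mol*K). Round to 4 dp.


tau = A * P^n * exp(Ea/(R*T))
P^n = 24^(-0.61) = 0.14390343
Ea/(R*T) = 38704/(8.314*1196) = 3.892375
exp(Ea/(R*T)) = 49.027178
tau = 0.071 * 0.14390343 * 49.027178 = 0.5009 ms


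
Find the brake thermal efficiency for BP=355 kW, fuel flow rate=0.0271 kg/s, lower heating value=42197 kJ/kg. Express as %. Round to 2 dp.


eta_BTE = (BP / (mf * LHV)) * 100
Denominator = 0.0271 * 42197 = 1143.5387 kW
eta_BTE = (355 / 1143.5387) * 100 = 31.04%


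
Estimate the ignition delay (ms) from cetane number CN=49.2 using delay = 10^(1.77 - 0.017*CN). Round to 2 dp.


delay = 10^(1.77 - 0.017*CN)
Exponent = 1.77 - 0.017*49.2 = 0.9336
delay = 10^0.9336 = 8.58 ms


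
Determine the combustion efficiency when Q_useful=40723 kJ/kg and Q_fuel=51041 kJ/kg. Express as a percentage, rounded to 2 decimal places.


Efficiency = (Q_useful / Q_fuel) * 100
Efficiency = (40723 / 51041) * 100
Efficiency = 0.7978 * 100 = 79.78%


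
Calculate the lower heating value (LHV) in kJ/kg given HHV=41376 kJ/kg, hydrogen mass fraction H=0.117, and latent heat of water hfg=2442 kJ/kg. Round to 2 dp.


LHV = HHV - hfg * 9 * H
Water correction = 2442 * 9 * 0.117 = 2571.426 kJ/kg
LHV = 41376 - 2571.426 = 38804.57 kJ/kg


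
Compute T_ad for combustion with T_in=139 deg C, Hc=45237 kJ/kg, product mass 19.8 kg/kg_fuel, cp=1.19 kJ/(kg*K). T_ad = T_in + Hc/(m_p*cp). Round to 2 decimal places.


T_ad = T_in + Hc / (m_p * cp)
Denominator = 19.8 * 1.19 = 23.5620
Temperature rise = 45237 / 23.5620 = 1919.91 K
T_ad = 139 + 1919.91 = 2058.91 deg C


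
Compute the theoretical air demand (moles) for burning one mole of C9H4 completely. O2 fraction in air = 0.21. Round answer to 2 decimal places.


Balanced combustion: C9H4 + 10 O2 -> 9 CO2 + 2 H2O
O2 needed = C + H/4 = 9 + 4/4 = 10.00 moles
Air moles = O2 / 0.21 = 10.00 / 0.21 = 47.62 moles air


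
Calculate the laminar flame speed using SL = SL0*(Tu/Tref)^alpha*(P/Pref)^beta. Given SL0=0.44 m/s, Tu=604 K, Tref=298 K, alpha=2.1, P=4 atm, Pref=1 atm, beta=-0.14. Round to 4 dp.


SL = SL0 * (Tu/Tref)^alpha * (P/Pref)^beta
T ratio = 604/298 = 2.02684564
(T ratio)^alpha = 2.02684564^2.1 = 4.408831
(P/Pref)^beta = 4^(-0.14) = 0.823591
SL = 0.44 * 4.408831 * 0.823591 = 1.5977 m/s


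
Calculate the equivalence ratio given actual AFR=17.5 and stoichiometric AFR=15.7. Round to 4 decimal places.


phi = AFR_stoich / AFR_actual
phi = 15.7 / 17.5 = 0.8971


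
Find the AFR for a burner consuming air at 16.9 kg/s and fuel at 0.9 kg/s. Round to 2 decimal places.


AFR = m_air / m_fuel
AFR = 16.9 / 0.9 = 18.78


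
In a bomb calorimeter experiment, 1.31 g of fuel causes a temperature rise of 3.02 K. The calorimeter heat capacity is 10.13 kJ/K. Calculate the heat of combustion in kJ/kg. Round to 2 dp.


Hc = C_cal * delta_T / m_fuel
Q_released = 10.13 * 3.02 = 30.5926 kJ
m_fuel = 1.31 g = 1.31/1000 kg = 0.001310 kg
Hc = 30.5926 / 0.001310 = 23353.13 kJ/kg


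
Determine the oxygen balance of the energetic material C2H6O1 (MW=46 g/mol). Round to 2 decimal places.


OB = -1600 * (2C + H/2 - O) / MW
Inner = 2*2 + 6/2 - 1 = 6.00
OB = -1600 * 6.00 / 46 = -208.70%


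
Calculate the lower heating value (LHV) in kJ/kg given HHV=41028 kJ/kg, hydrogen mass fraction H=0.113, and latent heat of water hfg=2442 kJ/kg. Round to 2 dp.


LHV = HHV - hfg * 9 * H
Water correction = 2442 * 9 * 0.113 = 2483.514 kJ/kg
LHV = 41028 - 2483.514 = 38544.49 kJ/kg


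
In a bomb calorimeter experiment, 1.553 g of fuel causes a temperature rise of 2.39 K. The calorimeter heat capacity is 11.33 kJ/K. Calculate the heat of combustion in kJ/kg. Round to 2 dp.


Hc = C_cal * delta_T / m_fuel
Q_released = 11.33 * 2.39 = 27.0787 kJ
m_fuel = 1.553 g = 1.553/1000 kg = 0.001553 kg
Hc = 27.0787 / 0.001553 = 17436.38 kJ/kg


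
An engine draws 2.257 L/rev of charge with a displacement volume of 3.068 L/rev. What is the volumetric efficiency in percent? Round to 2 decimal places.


eta_v = (V_actual / V_disp) * 100
Ratio = 2.257 / 3.068 = 0.7357
eta_v = 0.7357 * 100 = 73.57%


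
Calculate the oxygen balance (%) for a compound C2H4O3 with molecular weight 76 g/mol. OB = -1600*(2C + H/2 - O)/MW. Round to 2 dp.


OB = -1600 * (2C + H/2 - O) / MW
Inner = 2*2 + 4/2 - 3 = 3.00
OB = -1600 * 3.00 / 76 = -63.16%


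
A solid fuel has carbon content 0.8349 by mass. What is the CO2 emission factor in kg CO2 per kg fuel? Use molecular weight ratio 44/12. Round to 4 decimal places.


EF = C_frac * (M_CO2 / M_C)
EF = 0.8349 * (44/12)
EF = 0.8349 * 3.666667 = 3.0613 kg_CO2/kg_fuel


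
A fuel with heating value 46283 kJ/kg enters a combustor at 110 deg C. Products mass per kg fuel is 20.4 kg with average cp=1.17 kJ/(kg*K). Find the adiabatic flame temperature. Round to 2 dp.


T_ad = T_in + Hc / (m_p * cp)
Denominator = 20.4 * 1.17 = 23.8680
Temperature rise = 46283 / 23.8680 = 1939.12 K
T_ad = 110 + 1939.12 = 2049.12 deg C


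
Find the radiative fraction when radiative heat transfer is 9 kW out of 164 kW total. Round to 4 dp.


f_rad = Q_rad / Q_total
f_rad = 9 / 164 = 0.0549


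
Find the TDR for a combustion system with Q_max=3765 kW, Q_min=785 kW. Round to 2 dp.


TDR = Q_max / Q_min
TDR = 3765 / 785 = 4.80


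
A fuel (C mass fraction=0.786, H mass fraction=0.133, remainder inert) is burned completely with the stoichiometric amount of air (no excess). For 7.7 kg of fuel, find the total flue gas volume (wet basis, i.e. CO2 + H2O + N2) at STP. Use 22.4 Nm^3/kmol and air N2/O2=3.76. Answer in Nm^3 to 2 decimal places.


Per kg fuel: CO2 = (C/12 kmol)*22.4 = (0.786/12)*22.4 = 1.46720 Nm^3
Per kg fuel: H2O = (H/2 kmol)*22.4 = (0.133/2)*22.4 = 1.48960 Nm^3
O2 needed per kg fuel = C/12 + H/4 = 0.786/12 + 0.133/4 = 0.09875000 kmol
Per kg fuel: N2 = O2*3.76*22.4 = 0.09875000*3.76*22.4 = 8.31712 Nm^3
Total per kg = 1.46720 + 1.48960 + 8.31712 = 11.27392 Nm^3
Total = 11.27392 * 7.7 = 86.81 Nm^3


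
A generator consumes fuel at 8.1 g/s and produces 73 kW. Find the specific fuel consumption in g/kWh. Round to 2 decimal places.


SFC = (mf / BP) * 3600
Rate = 8.1 / 73 = 0.110959 g/(s*kW)
SFC = 0.110959 * 3600 = 399.45 g/kWh


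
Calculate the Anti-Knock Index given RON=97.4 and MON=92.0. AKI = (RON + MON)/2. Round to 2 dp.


AKI = (RON + MON) / 2
AKI = (97.4 + 92.0) / 2
AKI = 189.4 / 2 = 94.70


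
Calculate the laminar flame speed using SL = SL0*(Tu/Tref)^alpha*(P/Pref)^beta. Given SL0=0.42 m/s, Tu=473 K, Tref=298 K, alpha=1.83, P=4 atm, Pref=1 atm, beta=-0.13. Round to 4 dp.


SL = SL0 * (Tu/Tref)^alpha * (P/Pref)^beta
T ratio = 473/298 = 1.58724832
(T ratio)^alpha = 1.58724832^1.83 = 2.329057
(P/Pref)^beta = 4^(-0.13) = 0.835088
SL = 0.42 * 2.329057 * 0.835088 = 0.8169 m/s


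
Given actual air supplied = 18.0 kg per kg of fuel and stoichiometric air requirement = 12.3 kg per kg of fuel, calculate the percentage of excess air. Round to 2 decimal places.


Excess air = actual - stoichiometric = 18.0 - 12.3 = 5.70 kg/kg fuel
Excess air % = (excess / stoich) * 100 = (5.70 / 12.3) * 100 = 46.34%


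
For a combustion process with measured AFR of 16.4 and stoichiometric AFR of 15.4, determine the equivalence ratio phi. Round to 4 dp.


phi = AFR_stoich / AFR_actual
phi = 15.4 / 16.4 = 0.9390


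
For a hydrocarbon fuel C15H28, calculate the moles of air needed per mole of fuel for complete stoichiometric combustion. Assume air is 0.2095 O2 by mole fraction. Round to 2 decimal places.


Balanced combustion: C15H28 + 22 O2 -> 15 CO2 + 14 H2O
O2 needed = C + H/4 = 15 + 28/4 = 22.00 moles
Air moles = O2 / 0.2095 = 22.00 / 0.2095 = 105.01 moles air


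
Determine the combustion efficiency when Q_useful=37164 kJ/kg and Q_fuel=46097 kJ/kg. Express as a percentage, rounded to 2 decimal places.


Efficiency = (Q_useful / Q_fuel) * 100
Efficiency = (37164 / 46097) * 100
Efficiency = 0.8062 * 100 = 80.62%


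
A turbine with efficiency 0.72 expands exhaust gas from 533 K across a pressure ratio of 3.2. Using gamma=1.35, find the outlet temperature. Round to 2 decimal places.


T_out = T_in * (1 - eta * (1 - PR^(-(gamma-1)/gamma)))
Exponent = -(1.35-1)/1.35 = -0.25925926
PR^exp = 3.2^(-0.25925926) = 0.73966521
Factor = 1 - 0.72*(1 - 0.73966521) = 0.81255895
T_out = 533 * 0.81255895 = 433.09 K
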